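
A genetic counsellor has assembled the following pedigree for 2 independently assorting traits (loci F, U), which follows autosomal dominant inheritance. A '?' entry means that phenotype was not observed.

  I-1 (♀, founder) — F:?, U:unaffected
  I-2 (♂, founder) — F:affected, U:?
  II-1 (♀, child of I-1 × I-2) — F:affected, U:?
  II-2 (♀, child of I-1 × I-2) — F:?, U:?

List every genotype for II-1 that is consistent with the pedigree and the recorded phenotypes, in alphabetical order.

II-1 ∈ {FF Uu, FF uu, Ff Uu, Ff uu}

F/I-1 ? ·: ff|Ff|FF
F/I-2 aff ·: Ff|FF
F/II-1 aff I-1×I-2: Ff|FF
F/II-2 ? I-1×I-2: ff|Ff|FF
⇒ F over [I-1,I-2,II-1,II-2]: 18 consistent
U/I-1 un ·: uu
U/I-2 ? ·: uu|Uu|UU
U/II-1 ? I-1×I-2: uu|Uu
U/II-2 ? I-1×I-2: uu|Uu
⇒ U over [I-1,I-2,II-1,II-2]: 6 consistent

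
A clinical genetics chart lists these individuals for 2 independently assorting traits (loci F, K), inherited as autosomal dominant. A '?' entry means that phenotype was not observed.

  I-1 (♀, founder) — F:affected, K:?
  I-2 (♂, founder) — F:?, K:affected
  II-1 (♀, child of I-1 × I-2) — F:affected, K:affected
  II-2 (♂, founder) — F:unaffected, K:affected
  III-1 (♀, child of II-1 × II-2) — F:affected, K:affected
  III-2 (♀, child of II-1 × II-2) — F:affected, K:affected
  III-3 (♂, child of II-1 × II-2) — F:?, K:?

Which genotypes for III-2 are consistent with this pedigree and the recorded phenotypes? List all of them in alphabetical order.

F/I-1 aff ·: Ff|FF
F/I-2 ? ·: ff|Ff|FF
F/II-1 aff I-1×I-2: Ff|FF
F/II-2 un ·: ff
F/III-1 aff II-1×II-2: Ff
F/III-2 aff II-1×II-2: Ff
F/III-3 ? II-1×II-2: ff|Ff
⇒ F over [I-1,I-2,II-1,II-2,III-1,III-2,III-3]: 14 consistent
K/I-1 ? ·: kk|Kk|KK
K/I-2 aff ·: Kk|KK
K/II-1 aff I-1×I-2: Kk|KK
K/II-2 aff ·: Kk|KK
K/III-1 aff II-1×II-2: Kk|KK
K/III-2 aff II-1×II-2: Kk|KK
K/III-3 ? II-1×II-2: kk|Kk|KK
⇒ K over [I-1,I-2,II-1,II-2,III-1,III-2,III-3]: 136 consistent

III-2 ∈ {Ff KK, Ff Kk}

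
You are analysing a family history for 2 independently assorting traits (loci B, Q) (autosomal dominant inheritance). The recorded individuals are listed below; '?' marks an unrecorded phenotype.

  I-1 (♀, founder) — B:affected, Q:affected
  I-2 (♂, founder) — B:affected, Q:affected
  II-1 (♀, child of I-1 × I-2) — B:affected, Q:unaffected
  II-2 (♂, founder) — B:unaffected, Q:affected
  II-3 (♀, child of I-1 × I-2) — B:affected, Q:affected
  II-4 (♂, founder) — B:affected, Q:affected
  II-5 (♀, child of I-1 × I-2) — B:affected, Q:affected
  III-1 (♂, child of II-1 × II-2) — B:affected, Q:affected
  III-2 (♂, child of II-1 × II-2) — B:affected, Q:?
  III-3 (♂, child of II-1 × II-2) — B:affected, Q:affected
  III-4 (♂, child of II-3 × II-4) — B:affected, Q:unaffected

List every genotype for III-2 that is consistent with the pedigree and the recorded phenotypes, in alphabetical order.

III-2 ∈ {Bb Qq, Bb qq}

B/I-1 aff ·: Bb|BB
B/I-2 aff ·: Bb|BB
B/II-1 aff I-1×I-2: Bb|BB
B/II-2 un ·: bb
B/II-3 aff I-1×I-2: Bb|BB
B/II-4 aff ·: Bb|BB
B/II-5 aff I-1×I-2: Bb|BB
B/III-1 aff II-1×II-2: Bb
B/III-2 aff II-1×II-2: Bb
B/III-3 aff II-1×II-2: Bb
B/III-4 aff II-3×II-4: Bb|BB
⇒ B over [I-1,I-2,II-1,II-2,II-3,II-4,II-5,III-1,III-2,III-3,III-4]: 87 consistent
Q/I-1 aff ·: Qq
Q/I-2 aff ·: Qq
Q/II-1 un I-1×I-2: qq
Q/II-2 aff ·: Qq|QQ
Q/II-3 aff I-1×I-2: Qq
Q/II-4 aff ·: Qq
Q/II-5 aff I-1×I-2: Qq|QQ
Q/III-1 aff II-1×II-2: Qq
Q/III-2 ? II-1×II-2: qq|Qq
Q/III-3 aff II-1×II-2: Qq
Q/III-4 un II-3×II-4: qq
⇒ Q over [I-1,I-2,II-1,II-2,II-3,II-4,II-5,III-1,III-2,III-3,III-4]: 6 consistent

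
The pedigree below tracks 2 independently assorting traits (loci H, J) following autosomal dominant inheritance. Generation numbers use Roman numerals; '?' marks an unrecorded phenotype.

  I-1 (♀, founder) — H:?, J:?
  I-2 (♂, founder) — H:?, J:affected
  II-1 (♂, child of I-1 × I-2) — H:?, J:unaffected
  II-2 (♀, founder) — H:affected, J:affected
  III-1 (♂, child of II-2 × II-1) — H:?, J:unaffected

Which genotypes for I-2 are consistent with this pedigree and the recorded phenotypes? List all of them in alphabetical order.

I-2 ∈ {HH Jj, Hh Jj, hh Jj}

H/I-1 ? ·: hh|Hh|HH
H/I-2 ? ·: hh|Hh|HH
H/II-1 ? I-1×I-2: hh|Hh|HH
H/II-2 aff ·: Hh|HH
H/III-1 ? II-2×II-1: hh|Hh|HH
⇒ H over [I-1,I-2,II-1,II-2,III-1]: 59 consistent
J/I-1 ? ·: jj|Jj
J/I-2 aff ·: Jj
J/II-1 un I-1×I-2: jj
J/II-2 aff ·: Jj
J/III-1 un II-2×II-1: jj
⇒ J over [I-1,I-2,II-1,II-2,III-1]: 2 consistent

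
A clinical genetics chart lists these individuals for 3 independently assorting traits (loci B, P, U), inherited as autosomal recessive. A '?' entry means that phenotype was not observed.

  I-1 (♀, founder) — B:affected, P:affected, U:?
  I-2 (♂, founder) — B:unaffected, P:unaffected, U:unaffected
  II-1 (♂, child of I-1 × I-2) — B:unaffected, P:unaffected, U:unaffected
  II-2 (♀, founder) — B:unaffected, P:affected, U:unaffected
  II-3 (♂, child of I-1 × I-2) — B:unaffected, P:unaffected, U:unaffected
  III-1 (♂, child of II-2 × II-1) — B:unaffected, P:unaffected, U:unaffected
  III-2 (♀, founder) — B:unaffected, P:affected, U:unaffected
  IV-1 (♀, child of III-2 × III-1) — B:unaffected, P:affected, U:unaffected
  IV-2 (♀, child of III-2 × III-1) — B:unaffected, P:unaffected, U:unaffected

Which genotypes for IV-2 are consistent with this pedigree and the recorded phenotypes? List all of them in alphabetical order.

B/I-1 aff ·: bb
B/I-2 un ·: BB|Bb
B/II-1 un I-1×I-2: Bb
B/II-2 un ·: BB|Bb
B/II-3 un I-1×I-2: Bb
B/III-1 un II-2×II-1: BB|Bb
B/III-2 un ·: BB|Bb
B/IV-1 un III-2×III-1: BB|Bb
B/IV-2 un III-2×III-1: BB|Bb
⇒ B over [I-1,I-2,II-1,II-2,II-3,III-1,III-2,IV-1,IV-2]: 52 consistent
P/I-1 aff ·: pp
P/I-2 un ·: PP|Pp
P/II-1 un I-1×I-2: Pp
P/II-2 aff ·: pp
P/II-3 un I-1×I-2: Pp
P/III-1 un II-2×II-1: Pp
P/III-2 aff ·: pp
P/IV-1 aff III-2×III-1: pp
P/IV-2 un III-2×III-1: Pp
⇒ P over [I-1,I-2,II-1,II-2,II-3,III-1,III-2,IV-1,IV-2]: 2 consistent
U/I-1 ? ·: UU|Uu|uu
U/I-2 un ·: UU|Uu
U/II-1 un I-1×I-2: UU|Uu
U/II-2 un ·: UU|Uu
U/II-3 un I-1×I-2: UU|Uu
U/III-1 un II-2×II-1: UU|Uu
U/III-2 un ·: UU|Uu
U/IV-1 un III-2×III-1: UU|Uu
U/IV-2 un III-2×III-1: UU|Uu
⇒ U over [I-1,I-2,II-1,II-2,II-3,III-1,III-2,IV-1,IV-2]: 334 consistent

IV-2 ∈ {BB Pp UU, BB Pp Uu, Bb Pp UU, Bb Pp Uu}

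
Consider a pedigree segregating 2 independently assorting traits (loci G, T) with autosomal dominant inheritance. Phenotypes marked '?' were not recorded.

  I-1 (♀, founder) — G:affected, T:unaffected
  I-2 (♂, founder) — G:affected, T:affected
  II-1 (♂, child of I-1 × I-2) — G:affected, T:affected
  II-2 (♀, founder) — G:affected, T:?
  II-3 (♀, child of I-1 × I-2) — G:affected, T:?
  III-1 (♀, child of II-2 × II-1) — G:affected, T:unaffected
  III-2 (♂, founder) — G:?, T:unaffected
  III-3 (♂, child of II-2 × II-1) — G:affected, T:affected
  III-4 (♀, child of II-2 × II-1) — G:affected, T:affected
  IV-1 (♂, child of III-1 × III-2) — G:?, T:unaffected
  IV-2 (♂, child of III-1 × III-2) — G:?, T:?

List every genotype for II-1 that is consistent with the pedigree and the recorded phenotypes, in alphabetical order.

II-1 ∈ {GG Tt, Gg Tt}

G/I-1 aff ·: Gg|GG
G/I-2 aff ·: Gg|GG
G/II-1 aff I-1×I-2: Gg|GG
G/II-2 aff ·: Gg|GG
G/II-3 aff I-1×I-2: Gg|GG
G/III-1 aff II-2×II-1: Gg|GG
G/III-2 ? ·: gg|Gg|GG
G/III-3 aff II-2×II-1: Gg|GG
G/III-4 aff II-2×II-1: Gg|GG
G/IV-1 ? III-1×III-2: gg|Gg|GG
G/IV-2 ? III-1×III-2: gg|Gg|GG
⇒ G over [I-1,I-2,II-1,II-2,II-3,III-1,III-2,III-3,III-4,IV-1,IV-2]: 1790 consistent
T/I-1 un ·: tt
T/I-2 aff ·: Tt|TT
T/II-1 aff I-1×I-2: Tt
T/II-2 ? ·: tt|Tt
T/II-3 ? I-1×I-2: tt|Tt
T/III-1 un II-2×II-1: tt
T/III-2 un ·: tt
T/III-3 aff II-2×II-1: Tt|TT
T/III-4 aff II-2×II-1: Tt|TT
T/IV-1 un III-1×III-2: tt
T/IV-2 ? III-1×III-2: tt
⇒ T over [I-1,I-2,II-1,II-2,II-3,III-1,III-2,III-3,III-4,IV-1,IV-2]: 15 consistent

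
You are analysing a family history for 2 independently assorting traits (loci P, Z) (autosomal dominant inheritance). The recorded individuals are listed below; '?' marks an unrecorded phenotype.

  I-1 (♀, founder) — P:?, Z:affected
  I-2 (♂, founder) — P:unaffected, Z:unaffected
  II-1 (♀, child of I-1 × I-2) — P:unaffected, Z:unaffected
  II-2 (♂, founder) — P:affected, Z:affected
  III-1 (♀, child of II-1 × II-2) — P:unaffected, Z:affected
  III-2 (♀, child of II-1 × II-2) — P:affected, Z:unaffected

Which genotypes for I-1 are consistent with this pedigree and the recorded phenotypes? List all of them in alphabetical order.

I-1 ∈ {Pp Zz, pp Zz}

P/I-1 ? ·: pp|Pp
P/I-2 un ·: pp
P/II-1 un I-1×I-2: pp
P/II-2 aff ·: Pp
P/III-1 un II-1×II-2: pp
P/III-2 aff II-1×II-2: Pp
⇒ P over [I-1,I-2,II-1,II-2,III-1,III-2]: 2 consistent
Z/I-1 aff ·: Zz
Z/I-2 un ·: zz
Z/II-1 un I-1×I-2: zz
Z/II-2 aff ·: Zz
Z/III-1 aff II-1×II-2: Zz
Z/III-2 un II-1×II-2: zz
⇒ Z over [I-1,I-2,II-1,II-2,III-1,III-2]: 1 consistent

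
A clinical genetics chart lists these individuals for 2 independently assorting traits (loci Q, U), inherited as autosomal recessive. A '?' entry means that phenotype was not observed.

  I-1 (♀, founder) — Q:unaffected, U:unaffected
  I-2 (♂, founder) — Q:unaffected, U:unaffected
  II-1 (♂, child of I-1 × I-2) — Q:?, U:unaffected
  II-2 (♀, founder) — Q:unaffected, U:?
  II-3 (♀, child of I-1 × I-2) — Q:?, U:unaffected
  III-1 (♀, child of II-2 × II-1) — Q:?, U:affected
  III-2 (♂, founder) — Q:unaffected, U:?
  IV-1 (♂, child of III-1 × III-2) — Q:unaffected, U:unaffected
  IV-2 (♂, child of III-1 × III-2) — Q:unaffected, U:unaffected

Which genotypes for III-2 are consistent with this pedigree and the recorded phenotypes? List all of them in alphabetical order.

Q/I-1 un ·: QQ|Qq
Q/I-2 un ·: QQ|Qq
Q/II-1 ? I-1×I-2: QQ|Qq|qq
Q/II-2 un ·: QQ|Qq
Q/II-3 ? I-1×I-2: QQ|Qq|qq
Q/III-1 ? II-2×II-1: QQ|Qq|qq
Q/III-2 un ·: QQ|Qq
Q/IV-1 un III-1×III-2: QQ|Qq
Q/IV-2 un III-1×III-2: QQ|Qq
⇒ Q over [I-1,I-2,II-1,II-2,II-3,III-1,III-2,IV-1,IV-2]: 394 consistent
U/I-1 un ·: UU|Uu
U/I-2 un ·: UU|Uu
U/II-1 un I-1×I-2: Uu
U/II-2 ? ·: Uu|uu
U/II-3 un I-1×I-2: UU|Uu
U/III-1 aff II-2×II-1: uu
U/III-2 ? ·: UU|Uu
U/IV-1 un III-1×III-2: Uu
U/IV-2 un III-1×III-2: Uu
⇒ U over [I-1,I-2,II-1,II-2,II-3,III-1,III-2,IV-1,IV-2]: 24 consistent

III-2 ∈ {QQ UU, QQ Uu, Qq UU, Qq Uu}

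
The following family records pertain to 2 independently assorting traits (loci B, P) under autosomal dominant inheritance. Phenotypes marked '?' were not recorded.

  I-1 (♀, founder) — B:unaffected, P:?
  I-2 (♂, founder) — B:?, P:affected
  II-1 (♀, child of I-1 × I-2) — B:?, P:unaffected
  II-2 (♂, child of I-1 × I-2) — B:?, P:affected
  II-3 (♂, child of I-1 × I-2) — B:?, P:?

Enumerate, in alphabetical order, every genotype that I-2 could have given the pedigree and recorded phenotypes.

B/I-1 un ·: bb
B/I-2 ? ·: bb|Bb|BB
B/II-1 ? I-1×I-2: bb|Bb
B/II-2 ? I-1×I-2: bb|Bb
B/II-3 ? I-1×I-2: bb|Bb
⇒ B over [I-1,I-2,II-1,II-2,II-3]: 10 consistent
P/I-1 ? ·: pp|Pp
P/I-2 aff ·: Pp
P/II-1 un I-1×I-2: pp
P/II-2 aff I-1×I-2: Pp|PP
P/II-3 ? I-1×I-2: pp|Pp|PP
⇒ P over [I-1,I-2,II-1,II-2,II-3]: 8 consistent

I-2 ∈ {BB Pp, Bb Pp, bb Pp}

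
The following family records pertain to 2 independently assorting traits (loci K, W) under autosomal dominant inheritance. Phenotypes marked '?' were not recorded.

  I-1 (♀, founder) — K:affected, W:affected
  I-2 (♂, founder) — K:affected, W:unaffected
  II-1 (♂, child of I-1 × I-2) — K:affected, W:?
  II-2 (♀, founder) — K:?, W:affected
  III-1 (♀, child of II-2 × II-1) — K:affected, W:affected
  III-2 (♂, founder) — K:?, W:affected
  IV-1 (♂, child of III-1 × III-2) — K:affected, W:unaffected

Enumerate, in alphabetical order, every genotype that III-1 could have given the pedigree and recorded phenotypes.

K/I-1 aff ·: Kk|KK
K/I-2 aff ·: Kk|KK
K/II-1 aff I-1×I-2: Kk|KK
K/II-2 ? ·: kk|Kk|KK
K/III-1 aff II-2×II-1: Kk|KK
K/III-2 ? ·: kk|Kk|KK
K/IV-1 aff III-1×III-2: Kk|KK
⇒ K over [I-1,I-2,II-1,II-2,III-1,III-2,IV-1]: 141 consistent
W/I-1 aff ·: Ww|WW
W/I-2 un ·: ww
W/II-1 ? I-1×I-2: ww|Ww
W/II-2 aff ·: Ww|WW
W/III-1 aff II-2×II-1: Ww
W/III-2 aff ·: Ww
W/IV-1 un III-1×III-2: ww
⇒ W over [I-1,I-2,II-1,II-2,III-1,III-2,IV-1]: 6 consistent

III-1 ∈ {KK Ww, Kk Ww}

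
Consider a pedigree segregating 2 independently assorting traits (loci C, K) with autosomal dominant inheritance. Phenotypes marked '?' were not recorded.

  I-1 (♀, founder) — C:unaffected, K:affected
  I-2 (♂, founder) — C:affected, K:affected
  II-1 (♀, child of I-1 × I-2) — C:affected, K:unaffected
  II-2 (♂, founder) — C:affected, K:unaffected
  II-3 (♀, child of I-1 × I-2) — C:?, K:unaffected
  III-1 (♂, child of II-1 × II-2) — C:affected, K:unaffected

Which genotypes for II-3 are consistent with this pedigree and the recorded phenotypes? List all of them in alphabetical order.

C/I-1 un ·: cc
C/I-2 aff ·: Cc|CC
C/II-1 aff I-1×I-2: Cc
C/II-2 aff ·: Cc|CC
C/II-3 ? I-1×I-2: cc|Cc
C/III-1 aff II-1×II-2: Cc|CC
⇒ C over [I-1,I-2,II-1,II-2,II-3,III-1]: 12 consistent
K/I-1 aff ·: Kk
K/I-2 aff ·: Kk
K/II-1 un I-1×I-2: kk
K/II-2 un ·: kk
K/II-3 un I-1×I-2: kk
K/III-1 un II-1×II-2: kk
⇒ K over [I-1,I-2,II-1,II-2,II-3,III-1]: 1 consistent

II-3 ∈ {Cc kk, cc kk}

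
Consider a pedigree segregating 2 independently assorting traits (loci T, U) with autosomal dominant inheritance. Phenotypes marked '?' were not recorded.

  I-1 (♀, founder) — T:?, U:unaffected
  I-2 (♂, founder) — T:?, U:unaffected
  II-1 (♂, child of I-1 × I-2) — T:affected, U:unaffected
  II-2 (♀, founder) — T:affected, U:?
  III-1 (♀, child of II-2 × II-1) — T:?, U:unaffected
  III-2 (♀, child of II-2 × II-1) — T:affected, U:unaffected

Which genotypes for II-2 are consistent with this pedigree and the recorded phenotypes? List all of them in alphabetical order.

II-2 ∈ {TT Uu, TT uu, Tt Uu, Tt uu}

T/I-1 ? ·: tt|Tt|TT
T/I-2 ? ·: tt|Tt|TT
T/II-1 aff I-1×I-2: Tt|TT
T/II-2 aff ·: Tt|TT
T/III-1 ? II-2×II-1: tt|Tt|TT
T/III-2 aff II-2×II-1: Tt|TT
⇒ T over [I-1,I-2,II-1,II-2,III-1,III-2]: 90 consistent
U/I-1 un ·: uu
U/I-2 un ·: uu
U/II-1 un I-1×I-2: uu
U/II-2 ? ·: uu|Uu
U/III-1 un II-2×II-1: uu
U/III-2 un II-2×II-1: uu
⇒ U over [I-1,I-2,II-1,II-2,III-1,III-2]: 2 consistent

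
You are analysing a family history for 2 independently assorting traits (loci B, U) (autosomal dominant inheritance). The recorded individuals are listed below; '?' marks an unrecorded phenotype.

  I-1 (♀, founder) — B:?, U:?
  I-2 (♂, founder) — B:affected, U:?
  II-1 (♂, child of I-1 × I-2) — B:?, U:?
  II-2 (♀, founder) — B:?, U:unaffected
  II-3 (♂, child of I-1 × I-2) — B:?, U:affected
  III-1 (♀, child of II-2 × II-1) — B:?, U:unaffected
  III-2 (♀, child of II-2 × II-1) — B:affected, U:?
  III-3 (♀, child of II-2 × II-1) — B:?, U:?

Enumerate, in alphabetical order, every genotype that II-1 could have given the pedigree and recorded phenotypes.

II-1 ∈ {BB Uu, BB uu, Bb Uu, Bb uu, bb Uu, bb uu}

B/I-1 ? ·: bb|Bb|BB
B/I-2 aff ·: Bb|BB
B/II-1 ? I-1×I-2: bb|Bb|BB
B/II-2 ? ·: bb|Bb|BB
B/II-3 ? I-1×I-2: bb|Bb|BB
B/III-1 ? II-2×II-1: bb|Bb|BB
B/III-2 aff II-2×II-1: Bb|BB
B/III-3 ? II-2×II-1: bb|Bb|BB
⇒ B over [I-1,I-2,II-1,II-2,II-3,III-1,III-2,III-3]: 405 consistent
U/I-1 ? ·: uu|Uu|UU
U/I-2 ? ·: uu|Uu|UU
U/II-1 ? I-1×I-2: uu|Uu
U/II-2 un ·: uu
U/II-3 aff I-1×I-2: Uu|UU
U/III-1 un II-2×II-1: uu
U/III-2 ? II-2×II-1: uu|Uu
U/III-3 ? II-2×II-1: uu|Uu
⇒ U over [I-1,I-2,II-1,II-2,II-3,III-1,III-2,III-3]: 44 consistent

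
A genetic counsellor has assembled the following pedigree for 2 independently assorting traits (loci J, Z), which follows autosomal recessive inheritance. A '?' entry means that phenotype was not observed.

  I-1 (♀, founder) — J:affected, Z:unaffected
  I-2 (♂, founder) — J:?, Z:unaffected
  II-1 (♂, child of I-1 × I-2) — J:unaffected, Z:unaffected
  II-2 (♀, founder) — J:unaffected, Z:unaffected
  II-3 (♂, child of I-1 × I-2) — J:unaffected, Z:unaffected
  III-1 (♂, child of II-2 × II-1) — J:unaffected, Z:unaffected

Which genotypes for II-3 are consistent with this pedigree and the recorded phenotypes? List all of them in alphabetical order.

J/I-1 aff ·: jj
J/I-2 ? ·: JJ|Jj
J/II-1 un I-1×I-2: Jj
J/II-2 un ·: JJ|Jj
J/II-3 un I-1×I-2: Jj
J/III-1 un II-2×II-1: JJ|Jj
⇒ J over [I-1,I-2,II-1,II-2,II-3,III-1]: 8 consistent
Z/I-1 un ·: ZZ|Zz
Z/I-2 un ·: ZZ|Zz
Z/II-1 un I-1×I-2: ZZ|Zz
Z/II-2 un ·: ZZ|Zz
Z/II-3 un I-1×I-2: ZZ|Zz
Z/III-1 un II-2×II-1: ZZ|Zz
⇒ Z over [I-1,I-2,II-1,II-2,II-3,III-1]: 45 consistent

II-3 ∈ {Jj ZZ, Jj Zz}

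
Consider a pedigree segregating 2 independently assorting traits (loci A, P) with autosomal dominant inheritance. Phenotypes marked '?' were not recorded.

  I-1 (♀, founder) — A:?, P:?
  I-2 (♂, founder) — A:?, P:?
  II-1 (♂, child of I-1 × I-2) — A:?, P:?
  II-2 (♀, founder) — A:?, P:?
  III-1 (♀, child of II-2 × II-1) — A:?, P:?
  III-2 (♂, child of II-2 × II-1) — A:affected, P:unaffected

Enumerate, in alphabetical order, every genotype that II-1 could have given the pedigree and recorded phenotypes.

A/I-1 ? ·: aa|Aa|AA
A/I-2 ? ·: aa|Aa|AA
A/II-1 ? I-1×I-2: aa|Aa|AA
A/II-2 ? ·: aa|Aa|AA
A/III-1 ? II-2×II-1: aa|Aa|AA
A/III-2 aff II-2×II-1: Aa|AA
⇒ A over [I-1,I-2,II-1,II-2,III-1,III-2]: 120 consistent
P/I-1 ? ·: pp|Pp|PP
P/I-2 ? ·: pp|Pp|PP
P/II-1 ? I-1×I-2: pp|Pp
P/II-2 ? ·: pp|Pp
P/III-1 ? II-2×II-1: pp|Pp|PP
P/III-2 un II-2×II-1: pp
⇒ P over [I-1,I-2,II-1,II-2,III-1,III-2]: 47 consistent

II-1 ∈ {AA Pp, AA pp, Aa Pp, Aa pp, aa Pp, aa pp}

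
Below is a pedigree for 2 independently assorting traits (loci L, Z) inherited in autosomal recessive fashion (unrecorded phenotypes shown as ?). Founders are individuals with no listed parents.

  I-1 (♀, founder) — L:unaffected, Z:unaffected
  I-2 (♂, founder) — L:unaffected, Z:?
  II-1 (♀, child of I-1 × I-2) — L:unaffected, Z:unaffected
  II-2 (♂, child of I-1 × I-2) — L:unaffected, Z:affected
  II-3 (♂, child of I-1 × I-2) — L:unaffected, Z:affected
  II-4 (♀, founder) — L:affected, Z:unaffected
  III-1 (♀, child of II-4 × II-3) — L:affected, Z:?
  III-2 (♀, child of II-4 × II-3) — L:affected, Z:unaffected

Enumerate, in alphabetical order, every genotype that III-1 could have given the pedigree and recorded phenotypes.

L/I-1 un ·: LL|Ll
L/I-2 un ·: LL|Ll
L/II-1 un I-1×I-2: LL|Ll
L/II-2 un I-1×I-2: LL|Ll
L/II-3 un I-1×I-2: Ll
L/II-4 aff ·: ll
L/III-1 aff II-4×II-3: ll
L/III-2 aff II-4×II-3: ll
⇒ L over [I-1,I-2,II-1,II-2,II-3,II-4,III-1,III-2]: 12 consistent
Z/I-1 un ·: Zz
Z/I-2 ? ·: Zz|zz
Z/II-1 un I-1×I-2: ZZ|Zz
Z/II-2 aff I-1×I-2: zz
Z/II-3 aff I-1×I-2: zz
Z/II-4 un ·: ZZ|Zz
Z/III-1 ? II-4×II-3: Zz|zz
Z/III-2 un II-4×II-3: Zz
⇒ Z over [I-1,I-2,II-1,II-2,II-3,II-4,III-1,III-2]: 9 consistent

III-1 ∈ {ll Zz, ll zz}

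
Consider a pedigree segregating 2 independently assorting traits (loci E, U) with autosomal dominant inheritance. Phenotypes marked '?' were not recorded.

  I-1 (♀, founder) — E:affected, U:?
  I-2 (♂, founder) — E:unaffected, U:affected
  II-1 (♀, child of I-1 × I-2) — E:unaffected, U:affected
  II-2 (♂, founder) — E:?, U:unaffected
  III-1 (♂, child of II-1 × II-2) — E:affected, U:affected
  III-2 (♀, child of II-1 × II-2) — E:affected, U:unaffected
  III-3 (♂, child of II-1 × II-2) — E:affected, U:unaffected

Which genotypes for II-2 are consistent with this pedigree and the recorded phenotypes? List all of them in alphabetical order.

E/I-1 aff ·: Ee
E/I-2 un ·: ee
E/II-1 un I-1×I-2: ee
E/II-2 ? ·: Ee|EE
E/III-1 aff II-1×II-2: Ee
E/III-2 aff II-1×II-2: Ee
E/III-3 aff II-1×II-2: Ee
⇒ E over [I-1,I-2,II-1,II-2,III-1,III-2,III-3]: 2 consistent
U/I-1 ? ·: uu|Uu|UU
U/I-2 aff ·: Uu|UU
U/II-1 aff I-1×I-2: Uu
U/II-2 un ·: uu
U/III-1 aff II-1×II-2: Uu
U/III-2 un II-1×II-2: uu
U/III-3 un II-1×II-2: uu
⇒ U over [I-1,I-2,II-1,II-2,III-1,III-2,III-3]: 5 consistent

II-2 ∈ {EE uu, Ee uu}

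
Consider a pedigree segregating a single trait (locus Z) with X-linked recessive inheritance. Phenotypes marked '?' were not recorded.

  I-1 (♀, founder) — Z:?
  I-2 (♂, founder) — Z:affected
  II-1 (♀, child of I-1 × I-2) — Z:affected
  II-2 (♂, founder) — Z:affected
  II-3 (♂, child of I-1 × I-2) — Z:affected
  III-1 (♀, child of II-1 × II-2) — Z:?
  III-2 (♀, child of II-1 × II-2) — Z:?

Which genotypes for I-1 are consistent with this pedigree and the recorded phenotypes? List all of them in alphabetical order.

Z/I-1 ? ·: X^ZX^z|X^zX^z
Z/I-2 aff ·: X^zY
Z/II-1 aff I-1×I-2: X^zX^z
Z/II-2 aff ·: X^zY
Z/II-3 aff I-1×I-2: X^zY
Z/III-1 ? II-1×II-2: X^zX^z
Z/III-2 ? II-1×II-2: X^zX^z
⇒ Z over [I-1,I-2,II-1,II-2,II-3,III-1,III-2]: 2 consistent

I-1 ∈ {X^ZX^z, X^zX^z}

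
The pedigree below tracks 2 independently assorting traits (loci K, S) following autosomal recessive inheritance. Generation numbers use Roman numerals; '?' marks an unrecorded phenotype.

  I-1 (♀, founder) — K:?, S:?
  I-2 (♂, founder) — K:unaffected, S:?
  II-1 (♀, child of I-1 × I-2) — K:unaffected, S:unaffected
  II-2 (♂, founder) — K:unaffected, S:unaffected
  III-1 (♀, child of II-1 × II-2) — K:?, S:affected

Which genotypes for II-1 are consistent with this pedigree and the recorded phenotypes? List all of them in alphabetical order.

II-1 ∈ {KK Ss, Kk Ss}

K/I-1 ? ·: KK|Kk|kk
K/I-2 un ·: KK|Kk
K/II-1 un I-1×I-2: KK|Kk
K/II-2 un ·: KK|Kk
K/III-1 ? II-1×II-2: KK|Kk|kk
⇒ K over [I-1,I-2,II-1,II-2,III-1]: 37 consistent
S/I-1 ? ·: SS|Ss|ss
S/I-2 ? ·: SS|Ss|ss
S/II-1 un I-1×I-2: Ss
S/II-2 un ·: Ss
S/III-1 aff II-1×II-2: ss
⇒ S over [I-1,I-2,II-1,II-2,III-1]: 7 consistent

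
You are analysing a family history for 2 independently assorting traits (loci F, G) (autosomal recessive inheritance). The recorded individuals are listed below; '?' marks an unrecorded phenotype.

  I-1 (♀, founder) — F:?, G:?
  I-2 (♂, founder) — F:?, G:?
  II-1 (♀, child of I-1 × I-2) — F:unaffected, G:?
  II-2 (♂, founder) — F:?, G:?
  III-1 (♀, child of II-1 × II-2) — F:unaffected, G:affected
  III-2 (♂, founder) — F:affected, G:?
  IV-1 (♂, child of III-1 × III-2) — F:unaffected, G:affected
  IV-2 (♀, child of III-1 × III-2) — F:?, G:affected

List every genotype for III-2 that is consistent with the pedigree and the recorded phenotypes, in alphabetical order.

F/I-1 ? ·: FF|Ff|ff
F/I-2 ? ·: FF|Ff|ff
F/II-1 un I-1×I-2: FF|Ff
F/II-2 ? ·: FF|Ff|ff
F/III-1 un II-1×II-2: FF|Ff
F/III-2 aff ·: ff
F/IV-1 un III-1×III-2: Ff
F/IV-2 ? III-1×III-2: Ff|ff
⇒ F over [I-1,I-2,II-1,II-2,III-1,III-2,IV-1,IV-2]: 80 consistent
G/I-1 ? ·: GG|Gg|gg
G/I-2 ? ·: GG|Gg|gg
G/II-1 ? I-1×I-2: Gg|gg
G/II-2 ? ·: Gg|gg
G/III-1 aff II-1×II-2: gg
G/III-2 ? ·: Gg|gg
G/IV-1 aff III-1×III-2: gg
G/IV-2 aff III-1×III-2: gg
⇒ G over [I-1,I-2,II-1,II-2,III-1,III-2,IV-1,IV-2]: 44 consistent

III-2 ∈ {ff Gg, ff gg}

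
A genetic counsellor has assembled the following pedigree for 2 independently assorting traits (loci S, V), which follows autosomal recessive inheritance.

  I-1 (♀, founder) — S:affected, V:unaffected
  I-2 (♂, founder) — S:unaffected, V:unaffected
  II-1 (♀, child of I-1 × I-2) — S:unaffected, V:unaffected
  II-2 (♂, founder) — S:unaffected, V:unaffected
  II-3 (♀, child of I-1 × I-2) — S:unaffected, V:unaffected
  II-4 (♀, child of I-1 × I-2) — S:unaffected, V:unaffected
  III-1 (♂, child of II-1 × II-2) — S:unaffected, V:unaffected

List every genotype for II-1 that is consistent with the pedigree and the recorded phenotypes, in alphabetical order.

II-1 ∈ {Ss VV, Ss Vv}

S/I-1 aff ·: ss
S/I-2 un ·: SS|Ss
S/II-1 un I-1×I-2: Ss
S/II-2 un ·: SS|Ss
S/II-3 un I-1×I-2: Ss
S/II-4 un I-1×I-2: Ss
S/III-1 un II-1×II-2: SS|Ss
⇒ S over [I-1,I-2,II-1,II-2,II-3,II-4,III-1]: 8 consistent
V/I-1 un ·: VV|Vv
V/I-2 un ·: VV|Vv
V/II-1 un I-1×I-2: VV|Vv
V/II-2 un ·: VV|Vv
V/II-3 un I-1×I-2: VV|Vv
V/II-4 un I-1×I-2: VV|Vv
V/III-1 un II-1×II-2: VV|Vv
⇒ V over [I-1,I-2,II-1,II-2,II-3,II-4,III-1]: 87 consistent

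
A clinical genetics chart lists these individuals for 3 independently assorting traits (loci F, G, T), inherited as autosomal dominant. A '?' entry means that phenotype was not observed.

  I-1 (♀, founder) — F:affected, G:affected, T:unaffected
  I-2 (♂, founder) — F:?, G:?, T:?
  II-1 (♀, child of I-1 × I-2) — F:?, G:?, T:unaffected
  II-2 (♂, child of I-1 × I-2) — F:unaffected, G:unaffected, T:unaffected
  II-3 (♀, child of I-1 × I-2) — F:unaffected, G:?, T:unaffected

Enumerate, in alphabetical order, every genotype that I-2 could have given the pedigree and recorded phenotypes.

I-2 ∈ {Ff Gg Tt, Ff Gg tt, Ff gg Tt, Ff gg tt, ff Gg Tt, ff Gg tt, ff gg Tt, ff gg tt}

F/I-1 aff ·: Ff
F/I-2 ? ·: ff|Ff
F/II-1 ? I-1×I-2: ff|Ff|FF
F/II-2 un I-1×I-2: ff
F/II-3 un I-1×I-2: ff
⇒ F over [I-1,I-2,II-1,II-2,II-3]: 5 consistent
G/I-1 aff ·: Gg
G/I-2 ? ·: gg|Gg
G/II-1 ? I-1×I-2: gg|Gg|GG
G/II-2 un I-1×I-2: gg
G/II-3 ? I-1×I-2: gg|Gg|GG
⇒ G over [I-1,I-2,II-1,II-2,II-3]: 13 consistent
T/I-1 un ·: tt
T/I-2 ? ·: tt|Tt
T/II-1 un I-1×I-2: tt
T/II-2 un I-1×I-2: tt
T/II-3 un I-1×I-2: tt
⇒ T over [I-1,I-2,II-1,II-2,II-3]: 2 consistent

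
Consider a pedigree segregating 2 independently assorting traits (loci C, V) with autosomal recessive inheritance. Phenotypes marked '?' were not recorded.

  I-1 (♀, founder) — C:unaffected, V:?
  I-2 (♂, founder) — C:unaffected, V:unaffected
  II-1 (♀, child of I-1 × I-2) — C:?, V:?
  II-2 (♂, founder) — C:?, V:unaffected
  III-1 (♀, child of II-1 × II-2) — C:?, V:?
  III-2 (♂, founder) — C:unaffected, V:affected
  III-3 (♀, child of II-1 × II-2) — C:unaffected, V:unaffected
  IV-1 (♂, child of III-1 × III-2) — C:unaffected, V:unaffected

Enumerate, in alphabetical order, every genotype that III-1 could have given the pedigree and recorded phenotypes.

C/I-1 un ·: CC|Cc
C/I-2 un ·: CC|Cc
C/II-1 ? I-1×I-2: CC|Cc|cc
C/II-2 ? ·: CC|Cc|cc
C/III-1 ? II-1×II-2: CC|Cc|cc
C/III-2 un ·: CC|Cc
C/III-3 un II-1×II-2: CC|Cc
C/IV-1 un III-1×III-2: CC|Cc
⇒ C over [I-1,I-2,II-1,II-2,III-1,III-2,III-3,IV-1]: 208 consistent
V/I-1 ? ·: VV|Vv|vv
V/I-2 un ·: VV|Vv
V/II-1 ? I-1×I-2: VV|Vv|vv
V/II-2 un ·: VV|Vv
V/III-1 ? II-1×II-2: VV|Vv
V/III-2 aff ·: vv
V/III-3 un II-1×II-2: VV|Vv
V/IV-1 un III-1×III-2: Vv
⇒ V over [I-1,I-2,II-1,II-2,III-1,III-2,III-3,IV-1]: 64 consistent

III-1 ∈ {CC VV, CC Vv, Cc VV, Cc Vv, cc VV, cc Vv}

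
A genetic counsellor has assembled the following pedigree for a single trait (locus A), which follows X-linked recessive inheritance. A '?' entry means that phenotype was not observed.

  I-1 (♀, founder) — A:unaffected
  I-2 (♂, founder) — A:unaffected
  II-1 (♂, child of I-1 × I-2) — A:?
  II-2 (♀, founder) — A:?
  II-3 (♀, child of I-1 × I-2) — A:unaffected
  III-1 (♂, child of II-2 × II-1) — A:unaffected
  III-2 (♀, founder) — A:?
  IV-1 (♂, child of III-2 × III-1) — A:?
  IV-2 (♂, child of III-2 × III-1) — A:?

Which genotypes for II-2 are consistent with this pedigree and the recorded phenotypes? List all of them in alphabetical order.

A/I-1 un ·: X^AX^A|X^AX^a
A/I-2 un ·: X^AY
A/II-1 ? I-1×I-2: X^AY|X^aY
A/II-2 ? ·: X^AX^A|X^AX^a
A/II-3 un I-1×I-2: X^AX^A|X^AX^a
A/III-1 un II-2×II-1: X^AY
A/III-2 ? ·: X^AX^A|X^AX^a|X^aX^a
A/IV-1 ? III-2×III-1: X^AY|X^aY
A/IV-2 ? III-2×III-1: X^AY|X^aY
⇒ A over [I-1,I-2,II-1,II-2,II-3,III-1,III-2,IV-1,IV-2]: 60 consistent

II-2 ∈ {X^AX^A, X^AX^a}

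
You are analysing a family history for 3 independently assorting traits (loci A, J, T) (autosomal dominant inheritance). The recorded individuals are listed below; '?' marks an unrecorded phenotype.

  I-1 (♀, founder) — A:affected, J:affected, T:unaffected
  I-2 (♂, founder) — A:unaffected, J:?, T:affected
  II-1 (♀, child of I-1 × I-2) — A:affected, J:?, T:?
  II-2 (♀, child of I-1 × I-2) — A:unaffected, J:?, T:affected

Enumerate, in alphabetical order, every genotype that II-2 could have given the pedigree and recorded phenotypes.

II-2 ∈ {aa JJ Tt, aa Jj Tt, aa jj Tt}

A/I-1 aff ·: Aa
A/I-2 un ·: aa
A/II-1 aff I-1×I-2: Aa
A/II-2 un I-1×I-2: aa
⇒ A over [I-1,I-2,II-1,II-2]: 1 consistent
J/I-1 aff ·: Jj|JJ
J/I-2 ? ·: jj|Jj|JJ
J/II-1 ? I-1×I-2: jj|Jj|JJ
J/II-2 ? I-1×I-2: jj|Jj|JJ
⇒ J over [I-1,I-2,II-1,II-2]: 23 consistent
T/I-1 un ·: tt
T/I-2 aff ·: Tt|TT
T/II-1 ? I-1×I-2: tt|Tt
T/II-2 aff I-1×I-2: Tt
⇒ T over [I-1,I-2,II-1,II-2]: 3 consistent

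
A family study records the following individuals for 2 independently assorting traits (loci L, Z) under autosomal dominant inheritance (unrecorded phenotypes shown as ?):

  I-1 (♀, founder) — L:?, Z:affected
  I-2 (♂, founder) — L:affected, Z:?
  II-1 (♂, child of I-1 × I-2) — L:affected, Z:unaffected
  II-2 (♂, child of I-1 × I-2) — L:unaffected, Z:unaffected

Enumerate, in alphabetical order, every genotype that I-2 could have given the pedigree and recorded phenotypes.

I-2 ∈ {Ll Zz, Ll zz}

L/I-1 ? ·: ll|Ll
L/I-2 aff ·: Ll
L/II-1 aff I-1×I-2: Ll|LL
L/II-2 un I-1×I-2: ll
⇒ L over [I-1,I-2,II-1,II-2]: 3 consistent
Z/I-1 aff ·: Zz
Z/I-2 ? ·: zz|Zz
Z/II-1 un I-1×I-2: zz
Z/II-2 un I-1×I-2: zz
⇒ Z over [I-1,I-2,II-1,II-2]: 2 consistent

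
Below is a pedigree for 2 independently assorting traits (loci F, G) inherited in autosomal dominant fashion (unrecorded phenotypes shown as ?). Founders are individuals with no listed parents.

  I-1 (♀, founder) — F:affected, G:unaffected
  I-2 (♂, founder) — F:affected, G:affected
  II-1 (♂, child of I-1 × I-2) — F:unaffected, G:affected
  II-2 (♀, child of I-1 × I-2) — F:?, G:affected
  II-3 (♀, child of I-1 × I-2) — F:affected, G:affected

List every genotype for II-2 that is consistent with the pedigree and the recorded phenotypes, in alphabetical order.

F/I-1 aff ·: Ff
F/I-2 aff ·: Ff
F/II-1 un I-1×I-2: ff
F/II-2 ? I-1×I-2: ff|Ff|FF
F/II-3 aff I-1×I-2: Ff|FF
⇒ F over [I-1,I-2,II-1,II-2,II-3]: 6 consistent
G/I-1 un ·: gg
G/I-2 aff ·: Gg|GG
G/II-1 aff I-1×I-2: Gg
G/II-2 aff I-1×I-2: Gg
G/II-3 aff I-1×I-2: Gg
⇒ G over [I-1,I-2,II-1,II-2,II-3]: 2 consistent

II-2 ∈ {FF Gg, Ff Gg, ff Gg}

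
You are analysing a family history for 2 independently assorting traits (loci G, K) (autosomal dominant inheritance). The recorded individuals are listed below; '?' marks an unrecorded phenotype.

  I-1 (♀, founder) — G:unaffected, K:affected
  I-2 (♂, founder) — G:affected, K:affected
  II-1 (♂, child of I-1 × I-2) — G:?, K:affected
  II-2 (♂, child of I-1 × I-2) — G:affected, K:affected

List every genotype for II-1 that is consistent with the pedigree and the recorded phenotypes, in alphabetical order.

II-1 ∈ {Gg KK, Gg Kk, gg KK, gg Kk}

G/I-1 un ·: gg
G/I-2 aff ·: Gg|GG
G/II-1 ? I-1×I-2: gg|Gg
G/II-2 aff I-1×I-2: Gg
⇒ G over [I-1,I-2,II-1,II-2]: 3 consistent
K/I-1 aff ·: Kk|KK
K/I-2 aff ·: Kk|KK
K/II-1 aff I-1×I-2: Kk|KK
K/II-2 aff I-1×I-2: Kk|KK
⇒ K over [I-1,I-2,II-1,II-2]: 13 consistent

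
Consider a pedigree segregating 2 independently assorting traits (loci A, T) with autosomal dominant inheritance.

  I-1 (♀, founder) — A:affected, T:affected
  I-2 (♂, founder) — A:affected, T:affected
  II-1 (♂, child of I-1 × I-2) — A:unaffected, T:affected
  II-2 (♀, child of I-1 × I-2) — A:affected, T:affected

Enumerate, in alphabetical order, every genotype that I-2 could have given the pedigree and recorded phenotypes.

A/I-1 aff ·: Aa
A/I-2 aff ·: Aa
A/II-1 un I-1×I-2: aa
A/II-2 aff I-1×I-2: Aa|AA
⇒ A over [I-1,I-2,II-1,II-2]: 2 consistent
T/I-1 aff ·: Tt|TT
T/I-2 aff ·: Tt|TT
T/II-1 aff I-1×I-2: Tt|TT
T/II-2 aff I-1×I-2: Tt|TT
⇒ T over [I-1,I-2,II-1,II-2]: 13 consistent

I-2 ∈ {Aa TT, Aa Tt}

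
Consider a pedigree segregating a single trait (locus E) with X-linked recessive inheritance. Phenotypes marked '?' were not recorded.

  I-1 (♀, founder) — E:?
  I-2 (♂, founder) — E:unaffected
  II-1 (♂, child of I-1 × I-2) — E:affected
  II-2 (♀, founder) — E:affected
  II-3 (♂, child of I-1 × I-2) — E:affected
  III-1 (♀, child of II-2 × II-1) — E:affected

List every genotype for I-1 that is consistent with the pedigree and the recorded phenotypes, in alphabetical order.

I-1 ∈ {X^EX^e, X^eX^e}

E/I-1 ? ·: X^EX^e|X^eX^e
E/I-2 un ·: X^EY
E/II-1 aff I-1×I-2: X^eY
E/II-2 aff ·: X^eX^e
E/II-3 aff I-1×I-2: X^eY
E/III-1 aff II-2×II-1: X^eX^e
⇒ E over [I-1,I-2,II-1,II-2,II-3,III-1]: 2 consistent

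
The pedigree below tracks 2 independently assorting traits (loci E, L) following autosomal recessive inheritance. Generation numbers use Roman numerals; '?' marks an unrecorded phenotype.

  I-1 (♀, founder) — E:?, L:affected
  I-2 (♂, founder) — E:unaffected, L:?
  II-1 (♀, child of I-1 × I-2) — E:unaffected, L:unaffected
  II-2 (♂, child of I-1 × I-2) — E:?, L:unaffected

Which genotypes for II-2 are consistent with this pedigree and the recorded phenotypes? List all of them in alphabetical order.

E/I-1 ? ·: EE|Ee|ee
E/I-2 un ·: EE|Ee
E/II-1 un I-1×I-2: EE|Ee
E/II-2 ? I-1×I-2: EE|Ee|ee
⇒ E over [I-1,I-2,II-1,II-2]: 18 consistent
L/I-1 aff ·: ll
L/I-2 ? ·: LL|Ll
L/II-1 un I-1×I-2: Ll
L/II-2 un I-1×I-2: Ll
⇒ L over [I-1,I-2,II-1,II-2]: 2 consistent

II-2 ∈ {EE Ll, Ee Ll, ee Ll}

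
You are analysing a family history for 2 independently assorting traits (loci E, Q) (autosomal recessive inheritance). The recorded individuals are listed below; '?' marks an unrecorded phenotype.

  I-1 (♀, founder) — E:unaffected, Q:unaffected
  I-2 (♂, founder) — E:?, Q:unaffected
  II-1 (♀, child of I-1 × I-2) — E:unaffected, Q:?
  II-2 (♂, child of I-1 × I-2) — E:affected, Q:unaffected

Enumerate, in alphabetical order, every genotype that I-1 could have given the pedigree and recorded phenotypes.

I-1 ∈ {Ee QQ, Ee Qq}

E/I-1 un ·: Ee
E/I-2 ? ·: Ee|ee
E/II-1 un I-1×I-2: EE|Ee
E/II-2 aff I-1×I-2: ee
⇒ E over [I-1,I-2,II-1,II-2]: 3 consistent
Q/I-1 un ·: QQ|Qq
Q/I-2 un ·: QQ|Qq
Q/II-1 ? I-1×I-2: QQ|Qq|qq
Q/II-2 un I-1×I-2: QQ|Qq
⇒ Q over [I-1,I-2,II-1,II-2]: 15 consistent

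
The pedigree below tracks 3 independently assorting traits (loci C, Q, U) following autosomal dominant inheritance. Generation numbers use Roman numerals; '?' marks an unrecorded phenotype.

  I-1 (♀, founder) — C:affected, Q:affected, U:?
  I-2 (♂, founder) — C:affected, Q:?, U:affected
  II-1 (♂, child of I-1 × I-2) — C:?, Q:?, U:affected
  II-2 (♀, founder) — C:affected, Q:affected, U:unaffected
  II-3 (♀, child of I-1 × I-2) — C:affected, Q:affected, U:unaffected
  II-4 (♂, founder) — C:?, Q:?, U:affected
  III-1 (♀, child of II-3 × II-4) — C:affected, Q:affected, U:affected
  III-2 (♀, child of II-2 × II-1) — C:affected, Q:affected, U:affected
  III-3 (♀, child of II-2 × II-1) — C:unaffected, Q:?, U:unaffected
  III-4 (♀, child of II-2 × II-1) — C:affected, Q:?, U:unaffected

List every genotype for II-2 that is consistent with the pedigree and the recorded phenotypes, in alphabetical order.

C/I-1 aff ·: Cc|CC
C/I-2 aff ·: Cc|CC
C/II-1 ? I-1×I-2: cc|Cc
C/II-2 aff ·: Cc
C/II-3 aff I-1×I-2: Cc|CC
C/II-4 ? ·: cc|Cc|CC
C/III-1 aff II-3×II-4: Cc|CC
C/III-2 aff II-2×II-1: Cc|CC
C/III-3 un II-2×II-1: cc
C/III-4 aff II-2×II-1: Cc|CC
⇒ C over [I-1,I-2,II-1,II-2,II-3,II-4,III-1,III-2,III-3,III-4]: 117 consistent
Q/I-1 aff ·: Qq|QQ
Q/I-2 ? ·: qq|Qq|QQ
Q/II-1 ? I-1×I-2: qq|Qq|QQ
Q/II-2 aff ·: Qq|QQ
Q/II-3 aff I-1×I-2: Qq|QQ
Q/II-4 ? ·: qq|Qq|QQ
Q/III-1 aff II-3×II-4: Qq|QQ
Q/III-2 aff II-2×II-1: Qq|QQ
Q/III-3 ? II-2×II-1: qq|Qq|QQ
Q/III-4 ? II-2×II-1: qq|Qq|QQ
⇒ Q over [I-1,I-2,II-1,II-2,II-3,II-4,III-1,III-2,III-3,III-4]: 1311 consistent
U/I-1 ? ·: uu|Uu
U/I-2 aff ·: Uu
U/II-1 aff I-1×I-2: Uu
U/II-2 un ·: uu
U/II-3 un I-1×I-2: uu
U/II-4 aff ·: Uu|UU
U/III-1 aff II-3×II-4: Uu
U/III-2 aff II-2×II-1: Uu
U/III-3 un II-2×II-1: uu
U/III-4 un II-2×II-1: uu
⇒ U over [I-1,I-2,II-1,II-2,II-3,II-4,III-1,III-2,III-3,III-4]: 4 consistent

II-2 ∈ {Cc QQ uu, Cc Qq uu}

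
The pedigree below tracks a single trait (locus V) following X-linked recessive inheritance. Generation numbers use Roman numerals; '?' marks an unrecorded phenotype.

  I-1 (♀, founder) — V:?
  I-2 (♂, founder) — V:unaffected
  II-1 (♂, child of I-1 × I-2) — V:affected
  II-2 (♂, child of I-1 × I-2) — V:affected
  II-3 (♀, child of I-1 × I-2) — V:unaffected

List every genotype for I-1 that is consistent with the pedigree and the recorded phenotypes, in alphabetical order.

I-1 ∈ {X^VX^v, X^vX^v}

V/I-1 ? ·: X^VX^v|X^vX^v
V/I-2 un ·: X^VY
V/II-1 aff I-1×I-2: X^vY
V/II-2 aff I-1×I-2: X^vY
V/II-3 un I-1×I-2: X^VX^V|X^VX^v
⇒ V over [I-1,I-2,II-1,II-2,II-3]: 3 consistent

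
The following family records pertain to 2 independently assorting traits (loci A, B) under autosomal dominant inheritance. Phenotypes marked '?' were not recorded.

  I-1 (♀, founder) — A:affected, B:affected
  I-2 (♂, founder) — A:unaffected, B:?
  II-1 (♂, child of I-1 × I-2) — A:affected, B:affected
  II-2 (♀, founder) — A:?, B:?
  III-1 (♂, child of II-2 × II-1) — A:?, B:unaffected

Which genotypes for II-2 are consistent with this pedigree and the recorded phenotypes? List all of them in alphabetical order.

A/I-1 aff ·: Aa|AA
A/I-2 un ·: aa
A/II-1 aff I-1×I-2: Aa
A/II-2 ? ·: aa|Aa|AA
A/III-1 ? II-2×II-1: aa|Aa|AA
⇒ A over [I-1,I-2,II-1,II-2,III-1]: 14 consistent
B/I-1 aff ·: Bb|BB
B/I-2 ? ·: bb|Bb|BB
B/II-1 aff I-1×I-2: Bb
B/II-2 ? ·: bb|Bb
B/III-1 un II-2×II-1: bb
⇒ B over [I-1,I-2,II-1,II-2,III-1]: 10 consistent

II-2 ∈ {AA Bb, AA bb, Aa Bb, Aa bb, aa Bb, aa bb}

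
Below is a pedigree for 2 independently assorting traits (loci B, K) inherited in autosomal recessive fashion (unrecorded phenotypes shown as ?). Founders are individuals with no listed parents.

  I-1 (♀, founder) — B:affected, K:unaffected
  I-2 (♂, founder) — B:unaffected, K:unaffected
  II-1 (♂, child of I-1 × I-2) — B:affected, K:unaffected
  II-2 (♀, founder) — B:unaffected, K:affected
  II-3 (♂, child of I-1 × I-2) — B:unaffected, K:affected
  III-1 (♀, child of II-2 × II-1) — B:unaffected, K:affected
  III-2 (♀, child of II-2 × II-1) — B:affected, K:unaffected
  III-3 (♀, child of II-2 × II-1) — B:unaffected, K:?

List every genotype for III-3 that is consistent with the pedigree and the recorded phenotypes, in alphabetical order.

III-3 ∈ {Bb Kk, Bb kk}

B/I-1 aff ·: bb
B/I-2 un ·: Bb
B/II-1 aff I-1×I-2: bb
B/II-2 un ·: Bb
B/II-3 un I-1×I-2: Bb
B/III-1 un II-2×II-1: Bb
B/III-2 aff II-2×II-1: bb
B/III-3 un II-2×II-1: Bb
⇒ B over [I-1,I-2,II-1,II-2,II-3,III-1,III-2,III-3]: 1 consistent
K/I-1 un ·: Kk
K/I-2 un ·: Kk
K/II-1 un I-1×I-2: Kk
K/II-2 aff ·: kk
K/II-3 aff I-1×I-2: kk
K/III-1 aff II-2×II-1: kk
K/III-2 un II-2×II-1: Kk
K/III-3 ? II-2×II-1: Kk|kk
⇒ K over [I-1,I-2,II-1,II-2,II-3,III-1,III-2,III-3]: 2 consistent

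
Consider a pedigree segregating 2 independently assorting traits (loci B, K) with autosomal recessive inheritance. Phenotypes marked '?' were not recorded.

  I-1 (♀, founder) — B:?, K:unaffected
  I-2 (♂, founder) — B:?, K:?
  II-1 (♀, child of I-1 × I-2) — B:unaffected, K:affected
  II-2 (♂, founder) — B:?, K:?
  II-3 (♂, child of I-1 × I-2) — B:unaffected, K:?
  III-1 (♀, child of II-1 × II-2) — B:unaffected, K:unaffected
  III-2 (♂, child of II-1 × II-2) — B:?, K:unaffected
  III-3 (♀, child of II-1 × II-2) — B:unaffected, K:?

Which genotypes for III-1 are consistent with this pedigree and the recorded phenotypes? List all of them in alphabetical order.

B/I-1 ? ·: BB|Bb|bb
B/I-2 ? ·: BB|Bb|bb
B/II-1 un I-1×I-2: BB|Bb
B/II-2 ? ·: BB|Bb|bb
B/II-3 un I-1×I-2: BB|Bb
B/III-1 un II-1×II-2: BB|Bb
B/III-2 ? II-1×II-2: BB|Bb|bb
B/III-3 un II-1×II-2: BB|Bb
⇒ B over [I-1,I-2,II-1,II-2,II-3,III-1,III-2,III-3]: 290 consistent
K/I-1 un ·: Kk
K/I-2 ? ·: Kk|kk
K/II-1 aff I-1×I-2: kk
K/II-2 ? ·: KK|Kk
K/II-3 ? I-1×I-2: KK|Kk|kk
K/III-1 un II-1×II-2: Kk
K/III-2 un II-1×II-2: Kk
K/III-3 ? II-1×II-2: Kk|kk
⇒ K over [I-1,I-2,II-1,II-2,II-3,III-1,III-2,III-3]: 15 consistent

III-1 ∈ {BB Kk, Bb Kk}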